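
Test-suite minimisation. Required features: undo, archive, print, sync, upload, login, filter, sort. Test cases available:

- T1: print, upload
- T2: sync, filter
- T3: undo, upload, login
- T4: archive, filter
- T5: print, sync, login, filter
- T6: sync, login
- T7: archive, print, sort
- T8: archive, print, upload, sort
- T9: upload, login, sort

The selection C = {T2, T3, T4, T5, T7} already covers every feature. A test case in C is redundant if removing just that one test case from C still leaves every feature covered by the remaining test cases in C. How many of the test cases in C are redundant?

Drop T2: the rest still cover every feature — redundant.
Drop T3: undo, upload uncovered — not redundant.
Drop T4: the rest still cover every feature — redundant.
Drop T5: the rest still cover every feature — redundant.
Drop T7: sort uncovered — not redundant.
3 redundant: T2, T4, T5.

3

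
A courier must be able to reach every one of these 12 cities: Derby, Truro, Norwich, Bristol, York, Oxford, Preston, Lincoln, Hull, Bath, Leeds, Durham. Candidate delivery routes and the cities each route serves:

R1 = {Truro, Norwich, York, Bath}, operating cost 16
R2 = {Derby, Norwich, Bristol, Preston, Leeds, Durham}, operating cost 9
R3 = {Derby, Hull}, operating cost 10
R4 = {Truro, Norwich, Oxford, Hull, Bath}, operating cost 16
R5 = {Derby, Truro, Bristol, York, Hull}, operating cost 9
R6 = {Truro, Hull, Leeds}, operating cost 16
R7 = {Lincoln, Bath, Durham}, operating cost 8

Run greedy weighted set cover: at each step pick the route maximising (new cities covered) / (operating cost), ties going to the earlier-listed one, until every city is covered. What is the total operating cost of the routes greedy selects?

42

Pick 1: R2 adds 6 new (Derby, Norwich, Bristol, Preston, Leeds, Durham) at operating cost 9 (ratio 6/9).
Pick 2: R5 adds 3 new (Truro, York, Hull) at operating cost 9 (ratio 3/9).
Pick 3: R7 adds 2 new (Lincoln, Bath) at operating cost 8 (ratio 2/8).
Pick 4: R4 adds 1 new (Oxford) at operating cost 16 (ratio 1/16).
Greedy total operating cost: 9 + 9 + 8 + 16 = 42.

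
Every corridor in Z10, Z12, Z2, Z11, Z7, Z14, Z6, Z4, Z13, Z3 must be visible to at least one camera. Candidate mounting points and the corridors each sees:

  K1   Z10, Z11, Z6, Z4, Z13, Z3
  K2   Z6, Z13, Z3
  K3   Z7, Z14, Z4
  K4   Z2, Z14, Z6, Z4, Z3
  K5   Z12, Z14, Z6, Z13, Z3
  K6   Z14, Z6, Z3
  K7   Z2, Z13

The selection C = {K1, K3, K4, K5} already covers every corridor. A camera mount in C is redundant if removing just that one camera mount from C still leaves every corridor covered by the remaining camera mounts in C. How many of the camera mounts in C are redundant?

Drop K1: Z10, Z11 uncovered — not redundant.
Drop K3: Z7 uncovered — not redundant.
Drop K4: Z2 uncovered — not redundant.
Drop K5: Z12 uncovered — not redundant.
None of the camera mounts in C is redundant.

0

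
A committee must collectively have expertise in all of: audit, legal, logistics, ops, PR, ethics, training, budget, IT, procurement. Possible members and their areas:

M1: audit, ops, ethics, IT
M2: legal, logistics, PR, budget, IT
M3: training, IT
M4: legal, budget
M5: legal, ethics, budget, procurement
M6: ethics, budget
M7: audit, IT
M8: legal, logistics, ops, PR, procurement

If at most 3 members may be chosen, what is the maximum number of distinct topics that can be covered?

9

Choosing M1, M2, M3 covers {audit, legal, logistics, ops, PR, ethics, training, budget, IT} — 9 topics.
No choice of 3 members does better; here procurement is left uncovered.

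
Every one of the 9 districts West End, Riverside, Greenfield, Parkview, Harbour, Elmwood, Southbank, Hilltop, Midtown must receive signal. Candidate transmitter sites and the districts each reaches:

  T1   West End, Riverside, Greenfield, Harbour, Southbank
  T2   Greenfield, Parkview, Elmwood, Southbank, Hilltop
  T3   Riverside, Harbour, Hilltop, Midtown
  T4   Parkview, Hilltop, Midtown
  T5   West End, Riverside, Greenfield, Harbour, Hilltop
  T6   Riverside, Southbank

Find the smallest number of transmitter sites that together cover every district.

3

T1, T2, T3 together cover {West End, Riverside, Greenfield, Parkview, Harbour, Elmwood, Southbank, Hilltop, Midtown} — every district.
No 2 of the 6 transmitter sites cover everything (all 15 pairs fall short), so 3 is minimum.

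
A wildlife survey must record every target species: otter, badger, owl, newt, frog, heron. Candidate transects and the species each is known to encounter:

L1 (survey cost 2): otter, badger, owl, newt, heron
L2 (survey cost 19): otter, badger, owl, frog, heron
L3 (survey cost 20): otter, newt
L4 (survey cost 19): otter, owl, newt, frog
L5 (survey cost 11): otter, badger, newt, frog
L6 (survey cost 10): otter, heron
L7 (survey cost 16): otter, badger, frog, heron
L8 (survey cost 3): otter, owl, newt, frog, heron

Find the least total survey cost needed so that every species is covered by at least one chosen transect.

L1, L8 cover every species at survey cost 2 + 3 = 5.
Any cover uses at least 2 transects; among all covering selections none totals below 5.

5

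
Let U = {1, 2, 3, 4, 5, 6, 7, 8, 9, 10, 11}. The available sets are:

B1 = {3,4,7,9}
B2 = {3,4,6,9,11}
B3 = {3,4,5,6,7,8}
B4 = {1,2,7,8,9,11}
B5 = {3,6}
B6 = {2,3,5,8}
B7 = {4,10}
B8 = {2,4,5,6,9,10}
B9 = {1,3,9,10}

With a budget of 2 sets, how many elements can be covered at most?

Choosing B3, B4 covers {1, 2, 3, 4, 5, 6, 7, 8, 9, 11} — 10 elements.
No choice of 2 sets does better; here 10 is left uncovered.

10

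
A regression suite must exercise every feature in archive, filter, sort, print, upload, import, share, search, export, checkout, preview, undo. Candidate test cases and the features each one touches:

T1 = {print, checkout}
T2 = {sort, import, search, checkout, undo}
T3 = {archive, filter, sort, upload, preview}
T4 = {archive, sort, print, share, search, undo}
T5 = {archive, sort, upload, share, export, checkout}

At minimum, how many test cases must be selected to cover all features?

4

T1, T2, T3, T5 together cover {archive, filter, sort, print, upload, import, share, search, export, checkout, preview, undo} — every feature.
No 3 of the 5 test cases cover everything (all 10 triples fall short), so 4 is minimum.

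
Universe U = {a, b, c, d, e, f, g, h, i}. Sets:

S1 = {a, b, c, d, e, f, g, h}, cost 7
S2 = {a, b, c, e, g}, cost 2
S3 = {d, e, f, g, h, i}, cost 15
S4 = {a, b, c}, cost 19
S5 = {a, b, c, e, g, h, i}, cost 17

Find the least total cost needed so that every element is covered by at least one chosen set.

17

S2, S3 cover every element at cost 2 + 15 = 17.
Any cover uses at least 2 sets; among all covering selections none totals below 17.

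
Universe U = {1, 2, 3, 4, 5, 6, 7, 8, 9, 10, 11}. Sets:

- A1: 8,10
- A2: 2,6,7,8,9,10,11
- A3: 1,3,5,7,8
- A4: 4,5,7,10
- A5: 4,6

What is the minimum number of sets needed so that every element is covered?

3

A2, A3, A4 together cover {1, 2, 3, 4, 5, 6, 7, 8, 9, 10, 11} — every element.
No 2 of the 5 sets cover everything (all 10 pairs fall short), so 3 is minimum.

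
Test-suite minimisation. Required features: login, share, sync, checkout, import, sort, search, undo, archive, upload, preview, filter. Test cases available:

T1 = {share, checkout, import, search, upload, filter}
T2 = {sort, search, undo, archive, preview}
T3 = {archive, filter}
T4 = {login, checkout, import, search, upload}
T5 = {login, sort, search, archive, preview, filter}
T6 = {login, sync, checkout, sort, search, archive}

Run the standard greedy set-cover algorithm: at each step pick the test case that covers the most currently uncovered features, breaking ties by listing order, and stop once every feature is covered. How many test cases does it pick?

3

Pick 1: T1 covers 6 new features (share, checkout, import, search, upload, filter).
Pick 2: T2 covers 4 new features (sort, undo, archive, preview).
Pick 3: T6 covers 2 new features (login, sync).
Greedy uses 3 test cases.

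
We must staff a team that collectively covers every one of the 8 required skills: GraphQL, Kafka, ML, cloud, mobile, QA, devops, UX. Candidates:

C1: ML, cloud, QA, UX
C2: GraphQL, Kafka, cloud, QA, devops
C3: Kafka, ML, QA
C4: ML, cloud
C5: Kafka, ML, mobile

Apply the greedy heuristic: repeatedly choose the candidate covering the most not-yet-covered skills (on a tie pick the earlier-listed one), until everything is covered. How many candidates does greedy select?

3

Pick 1: C2 covers 5 new skills (GraphQL, Kafka, cloud, QA, devops).
Pick 2: C1 covers 2 new skills (ML, UX).
Pick 3: C5 covers 1 new skills (mobile).
Greedy uses 3 candidates.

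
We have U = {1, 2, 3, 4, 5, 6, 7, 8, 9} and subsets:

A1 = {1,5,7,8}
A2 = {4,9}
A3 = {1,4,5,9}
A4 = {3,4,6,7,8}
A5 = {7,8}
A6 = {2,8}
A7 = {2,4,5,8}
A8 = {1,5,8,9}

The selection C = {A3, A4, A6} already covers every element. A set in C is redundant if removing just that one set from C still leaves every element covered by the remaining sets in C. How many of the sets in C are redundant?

0

Drop A3: 1, 5, 9 uncovered — not redundant.
Drop A4: 3, 6, 7 uncovered — not redundant.
Drop A6: 2 uncovered — not redundant.
None of the sets in C is redundant.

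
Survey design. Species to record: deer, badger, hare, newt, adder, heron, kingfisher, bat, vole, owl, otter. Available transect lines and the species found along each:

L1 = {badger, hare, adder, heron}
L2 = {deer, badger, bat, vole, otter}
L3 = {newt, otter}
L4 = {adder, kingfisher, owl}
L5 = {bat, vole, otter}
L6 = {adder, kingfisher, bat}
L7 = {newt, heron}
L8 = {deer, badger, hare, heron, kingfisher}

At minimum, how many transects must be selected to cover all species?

L1, L2, L3, L4 together cover {deer, badger, hare, newt, adder, heron, kingfisher, bat, vole, owl, otter} — every species.
No 3 of the 8 transects cover everything (all 56 triples fall short), so 4 is minimum.

4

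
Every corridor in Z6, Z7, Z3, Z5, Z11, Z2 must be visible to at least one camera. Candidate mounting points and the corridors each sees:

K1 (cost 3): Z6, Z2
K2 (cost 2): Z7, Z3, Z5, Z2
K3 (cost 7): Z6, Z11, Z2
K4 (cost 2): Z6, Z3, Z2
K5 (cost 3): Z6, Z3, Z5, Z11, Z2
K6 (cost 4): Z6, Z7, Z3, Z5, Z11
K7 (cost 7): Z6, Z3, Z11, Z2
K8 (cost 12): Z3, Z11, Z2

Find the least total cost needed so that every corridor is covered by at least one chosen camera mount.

5

K2, K5 cover every corridor at cost 2 + 3 = 5.
Any cover uses at least 2 camera mounts; among all covering selections none totals below 5.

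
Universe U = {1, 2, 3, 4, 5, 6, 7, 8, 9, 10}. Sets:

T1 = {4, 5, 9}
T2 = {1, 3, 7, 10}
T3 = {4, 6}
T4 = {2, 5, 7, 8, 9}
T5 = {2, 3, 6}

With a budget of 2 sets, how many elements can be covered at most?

8

Choosing T2, T4 covers {1, 2, 3, 5, 7, 8, 9, 10} — 8 elements.
No choice of 2 sets does better; here 4, 6 are left uncovered.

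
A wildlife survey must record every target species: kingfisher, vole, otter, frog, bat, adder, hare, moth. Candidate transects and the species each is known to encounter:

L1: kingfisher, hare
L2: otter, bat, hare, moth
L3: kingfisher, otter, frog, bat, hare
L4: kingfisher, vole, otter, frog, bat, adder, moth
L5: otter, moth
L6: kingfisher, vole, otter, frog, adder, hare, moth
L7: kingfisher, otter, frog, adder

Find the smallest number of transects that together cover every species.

2

L1, L4 together cover {kingfisher, vole, otter, frog, bat, adder, hare, moth} — every species.
No single transect contains all 8 species, so 2 is optimal.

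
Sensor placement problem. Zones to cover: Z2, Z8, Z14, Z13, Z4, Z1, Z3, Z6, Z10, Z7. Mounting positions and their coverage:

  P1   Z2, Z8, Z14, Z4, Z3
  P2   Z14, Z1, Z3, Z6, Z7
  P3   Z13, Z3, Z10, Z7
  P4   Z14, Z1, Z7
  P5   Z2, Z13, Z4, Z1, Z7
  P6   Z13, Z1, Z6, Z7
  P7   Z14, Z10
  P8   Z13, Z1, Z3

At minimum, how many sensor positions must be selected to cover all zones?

3

P1, P2, P3 together cover {Z2, Z8, Z14, Z13, Z4, Z1, Z3, Z6, Z10, Z7} — every zone.
No 2 of the 8 sensor positions cover everything (all 28 pairs fall short), so 3 is minimum.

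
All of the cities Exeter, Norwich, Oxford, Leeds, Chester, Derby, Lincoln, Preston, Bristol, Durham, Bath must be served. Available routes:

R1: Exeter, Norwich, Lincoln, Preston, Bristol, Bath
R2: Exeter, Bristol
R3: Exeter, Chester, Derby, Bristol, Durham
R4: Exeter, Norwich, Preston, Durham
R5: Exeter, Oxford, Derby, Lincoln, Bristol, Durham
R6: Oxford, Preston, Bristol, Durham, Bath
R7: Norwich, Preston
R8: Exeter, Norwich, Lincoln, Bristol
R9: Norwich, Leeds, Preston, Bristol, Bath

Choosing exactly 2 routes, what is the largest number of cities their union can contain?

Choosing R5, R9 covers {Exeter, Norwich, Oxford, Leeds, Derby, Lincoln, Preston, Bristol, Durham, Bath} — 10 cities.
No choice of 2 routes does better; here Chester is left uncovered.

10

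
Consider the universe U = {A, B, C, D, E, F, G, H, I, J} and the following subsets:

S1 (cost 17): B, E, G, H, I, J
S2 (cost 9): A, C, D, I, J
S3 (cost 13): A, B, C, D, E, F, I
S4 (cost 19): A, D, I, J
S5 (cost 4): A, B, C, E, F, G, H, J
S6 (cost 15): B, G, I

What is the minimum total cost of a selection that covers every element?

13

S2, S5 cover every element at cost 9 + 4 = 13.
Any cover uses at least 2 sets; among all covering selections none totals below 13.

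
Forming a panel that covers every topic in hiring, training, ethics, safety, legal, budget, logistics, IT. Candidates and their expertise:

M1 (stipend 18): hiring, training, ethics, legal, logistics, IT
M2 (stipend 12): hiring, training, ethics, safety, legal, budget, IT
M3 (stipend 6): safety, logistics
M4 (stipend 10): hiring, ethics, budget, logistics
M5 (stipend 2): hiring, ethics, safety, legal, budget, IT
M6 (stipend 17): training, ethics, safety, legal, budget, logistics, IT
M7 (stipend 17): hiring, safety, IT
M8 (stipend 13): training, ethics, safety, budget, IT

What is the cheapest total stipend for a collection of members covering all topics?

18

M2, M3 cover every topic at stipend 12 + 6 = 18.
Any cover uses at least 2 members; among all covering selections none totals below 18.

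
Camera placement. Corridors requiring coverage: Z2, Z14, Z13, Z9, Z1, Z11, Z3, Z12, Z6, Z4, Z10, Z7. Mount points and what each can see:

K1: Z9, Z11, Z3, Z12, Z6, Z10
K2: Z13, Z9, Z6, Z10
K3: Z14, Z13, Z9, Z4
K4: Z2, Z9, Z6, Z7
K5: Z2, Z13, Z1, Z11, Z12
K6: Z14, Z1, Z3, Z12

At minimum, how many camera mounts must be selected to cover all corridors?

4

K1, K3, K4, K5 together cover {Z2, Z14, Z13, Z9, Z1, Z11, Z3, Z12, Z6, Z4, Z10, Z7} — every corridor.
No 3 of the 6 camera mounts cover everything (all 20 triples fall short), so 4 is minimum.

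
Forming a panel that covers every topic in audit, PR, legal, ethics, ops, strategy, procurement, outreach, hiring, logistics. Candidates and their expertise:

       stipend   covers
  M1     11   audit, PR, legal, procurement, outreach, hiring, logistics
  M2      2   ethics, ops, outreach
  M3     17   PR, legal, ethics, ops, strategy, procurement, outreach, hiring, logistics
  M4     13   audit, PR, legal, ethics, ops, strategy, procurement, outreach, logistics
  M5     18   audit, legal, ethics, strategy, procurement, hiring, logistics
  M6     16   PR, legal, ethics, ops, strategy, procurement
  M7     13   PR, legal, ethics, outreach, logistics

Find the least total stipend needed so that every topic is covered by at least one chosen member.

M1, M4 cover every topic at stipend 11 + 13 = 24.
Any cover uses at least 2 members; among all covering selections none totals below 24.
Greedy by coverage-per-stipend would pick M2, M1, M4 for 26 — worse than the optimum 24.

24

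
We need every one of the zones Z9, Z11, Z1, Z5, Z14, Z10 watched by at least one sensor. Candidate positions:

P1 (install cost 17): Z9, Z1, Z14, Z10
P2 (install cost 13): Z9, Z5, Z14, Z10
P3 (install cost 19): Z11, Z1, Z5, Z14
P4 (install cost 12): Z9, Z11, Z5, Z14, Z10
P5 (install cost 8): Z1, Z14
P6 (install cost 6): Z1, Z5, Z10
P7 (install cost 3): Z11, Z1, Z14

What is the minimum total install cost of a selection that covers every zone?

15

P4, P7 cover every zone at install cost 12 + 3 = 15.
Any cover uses at least 2 sensor positions; among all covering selections none totals below 15.
Greedy by coverage-per-install cost would pick P7, P6, P4 for 21 — worse than the optimum 15.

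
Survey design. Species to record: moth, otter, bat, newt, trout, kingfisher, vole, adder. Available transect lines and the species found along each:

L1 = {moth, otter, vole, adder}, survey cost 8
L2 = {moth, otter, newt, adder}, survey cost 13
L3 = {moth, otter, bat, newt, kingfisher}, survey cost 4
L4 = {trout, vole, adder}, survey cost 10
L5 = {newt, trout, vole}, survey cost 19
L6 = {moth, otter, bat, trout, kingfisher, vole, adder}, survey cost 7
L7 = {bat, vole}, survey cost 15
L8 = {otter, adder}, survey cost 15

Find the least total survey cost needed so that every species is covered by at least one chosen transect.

11

L3, L6 cover every species at survey cost 4 + 7 = 11.
Any cover uses at least 2 transects; among all covering selections none totals below 11.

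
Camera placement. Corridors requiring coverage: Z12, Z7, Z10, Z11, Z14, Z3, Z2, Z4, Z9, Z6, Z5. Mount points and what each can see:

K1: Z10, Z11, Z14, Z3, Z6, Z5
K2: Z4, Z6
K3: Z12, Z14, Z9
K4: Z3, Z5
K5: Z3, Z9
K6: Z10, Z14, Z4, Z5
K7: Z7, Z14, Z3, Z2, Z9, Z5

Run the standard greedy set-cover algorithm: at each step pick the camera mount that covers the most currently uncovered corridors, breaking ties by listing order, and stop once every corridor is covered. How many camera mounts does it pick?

Pick 1: K1 covers 6 new corridors (Z10, Z11, Z14, Z3, Z6, Z5).
Pick 2: K7 covers 3 new corridors (Z7, Z2, Z9).
Pick 3: K2 covers 1 new corridors (Z4).
Pick 4: K3 covers 1 new corridors (Z12).
Greedy uses 4 camera mounts.

4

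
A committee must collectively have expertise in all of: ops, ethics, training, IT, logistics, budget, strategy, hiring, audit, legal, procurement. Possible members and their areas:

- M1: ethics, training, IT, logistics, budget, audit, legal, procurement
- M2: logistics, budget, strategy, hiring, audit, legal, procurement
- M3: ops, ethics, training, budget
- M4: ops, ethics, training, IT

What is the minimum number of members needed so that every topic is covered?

M2, M4 together cover {ops, ethics, training, IT, logistics, budget, strategy, hiring, audit, legal, procurement} — every topic.
No single member contains all 11 topics, so 2 is optimal.
Greedy (largest uncovered first) would take M1, M2, M3 — 3 members — but 2 suffice.

2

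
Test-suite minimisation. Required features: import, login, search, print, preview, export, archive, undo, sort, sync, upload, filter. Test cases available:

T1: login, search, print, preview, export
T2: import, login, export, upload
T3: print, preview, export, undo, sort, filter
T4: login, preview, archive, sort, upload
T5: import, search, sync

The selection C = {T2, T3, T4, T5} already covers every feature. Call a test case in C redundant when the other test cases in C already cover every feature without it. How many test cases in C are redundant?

1

Drop T2: the rest still cover every feature — redundant.
Drop T3: print, undo, filter uncovered — not redundant.
Drop T4: archive uncovered — not redundant.
Drop T5: search, sync uncovered — not redundant.
1 redundant: T2.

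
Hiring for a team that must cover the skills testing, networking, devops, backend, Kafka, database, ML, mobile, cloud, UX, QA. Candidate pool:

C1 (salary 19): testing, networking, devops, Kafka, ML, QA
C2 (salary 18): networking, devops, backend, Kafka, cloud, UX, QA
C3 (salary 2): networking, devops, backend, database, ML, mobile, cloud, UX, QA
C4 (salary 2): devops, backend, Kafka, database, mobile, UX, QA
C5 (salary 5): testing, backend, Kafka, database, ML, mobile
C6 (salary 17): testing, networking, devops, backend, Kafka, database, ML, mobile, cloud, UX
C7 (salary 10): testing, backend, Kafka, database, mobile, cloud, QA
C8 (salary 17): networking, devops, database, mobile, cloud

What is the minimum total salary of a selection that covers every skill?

C3, C5 cover every skill at salary 2 + 5 = 7.
Any cover uses at least 2 candidates; among all covering selections none totals below 7.
Greedy by coverage-per-salary would pick C3, C4, C5 for 9 — worse than the optimum 7.

7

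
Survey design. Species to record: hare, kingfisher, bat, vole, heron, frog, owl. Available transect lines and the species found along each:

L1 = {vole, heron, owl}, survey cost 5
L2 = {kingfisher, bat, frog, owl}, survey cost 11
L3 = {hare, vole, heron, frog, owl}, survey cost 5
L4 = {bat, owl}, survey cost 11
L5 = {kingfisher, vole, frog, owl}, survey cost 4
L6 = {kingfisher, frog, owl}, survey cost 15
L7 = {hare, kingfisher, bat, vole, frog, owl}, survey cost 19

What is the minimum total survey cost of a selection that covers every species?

L2, L3 cover every species at survey cost 11 + 5 = 16.
Any cover uses at least 2 transects; among all covering selections none totals below 16.
Greedy by coverage-per-survey cost would pick L3, L5, L2 for 20 — worse than the optimum 16.

16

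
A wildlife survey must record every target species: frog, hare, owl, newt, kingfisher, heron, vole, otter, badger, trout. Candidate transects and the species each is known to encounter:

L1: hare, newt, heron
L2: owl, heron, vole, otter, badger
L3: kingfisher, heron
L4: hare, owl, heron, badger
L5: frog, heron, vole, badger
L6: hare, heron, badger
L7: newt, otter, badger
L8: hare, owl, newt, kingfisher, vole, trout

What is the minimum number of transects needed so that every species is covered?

L2, L5, L8 together cover {frog, hare, owl, newt, kingfisher, heron, vole, otter, badger, trout} — every species.
No 2 of the 8 transects cover everything (all 28 pairs fall short), so 3 is minimum.

3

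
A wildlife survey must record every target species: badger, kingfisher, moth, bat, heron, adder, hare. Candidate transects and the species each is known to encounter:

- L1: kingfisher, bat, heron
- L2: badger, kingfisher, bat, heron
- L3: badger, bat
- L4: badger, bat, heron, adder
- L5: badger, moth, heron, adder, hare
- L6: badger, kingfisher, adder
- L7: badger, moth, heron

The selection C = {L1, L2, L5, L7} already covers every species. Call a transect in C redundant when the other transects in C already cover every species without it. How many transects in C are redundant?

Drop L1: the rest still cover every species — redundant.
Drop L2: the rest still cover every species — redundant.
Drop L5: adder, hare uncovered — not redundant.
Drop L7: the rest still cover every species — redundant.
3 redundant: L1, L2, L7.

3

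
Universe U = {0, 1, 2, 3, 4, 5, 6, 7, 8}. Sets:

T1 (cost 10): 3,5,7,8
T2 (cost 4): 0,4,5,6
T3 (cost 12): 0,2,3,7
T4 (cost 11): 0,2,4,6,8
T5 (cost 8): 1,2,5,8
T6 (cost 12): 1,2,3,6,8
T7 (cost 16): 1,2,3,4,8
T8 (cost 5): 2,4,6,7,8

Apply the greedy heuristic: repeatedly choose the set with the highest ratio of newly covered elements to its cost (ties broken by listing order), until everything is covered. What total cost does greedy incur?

Pick 1: T2 adds 4 new (0, 4, 5, 6) at cost 4 (ratio 4/4).
Pick 2: T8 adds 3 new (2, 7, 8) at cost 5 (ratio 3/5).
Pick 3: T6 adds 2 new (1, 3) at cost 12 (ratio 2/12).
Greedy total cost: 4 + 5 + 12 = 21.

21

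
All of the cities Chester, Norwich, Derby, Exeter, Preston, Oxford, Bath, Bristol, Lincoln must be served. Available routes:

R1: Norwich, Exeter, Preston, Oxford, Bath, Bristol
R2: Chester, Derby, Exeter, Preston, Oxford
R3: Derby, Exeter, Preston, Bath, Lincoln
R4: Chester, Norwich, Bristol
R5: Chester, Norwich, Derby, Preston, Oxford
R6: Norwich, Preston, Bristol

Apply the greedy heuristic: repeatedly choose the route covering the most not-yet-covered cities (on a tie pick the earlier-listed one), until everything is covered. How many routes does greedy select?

Pick 1: R1 covers 6 new cities (Norwich, Exeter, Preston, Oxford, Bath, Bristol).
Pick 2: R2 covers 2 new cities (Chester, Derby).
Pick 3: R3 covers 1 new cities (Lincoln).
Greedy uses 3 routes.

3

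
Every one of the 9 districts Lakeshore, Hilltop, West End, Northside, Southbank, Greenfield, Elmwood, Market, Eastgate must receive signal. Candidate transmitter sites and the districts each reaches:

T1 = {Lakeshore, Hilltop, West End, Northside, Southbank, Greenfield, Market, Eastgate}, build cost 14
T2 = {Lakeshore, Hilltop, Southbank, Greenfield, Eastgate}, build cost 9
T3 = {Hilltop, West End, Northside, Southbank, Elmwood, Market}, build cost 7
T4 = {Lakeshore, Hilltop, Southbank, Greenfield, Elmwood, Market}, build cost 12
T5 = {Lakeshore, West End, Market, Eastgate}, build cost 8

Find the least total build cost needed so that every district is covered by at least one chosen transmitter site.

T2, T3 cover every district at build cost 9 + 7 = 16.
Any cover uses at least 2 transmitter sites; among all covering selections none totals below 16.

16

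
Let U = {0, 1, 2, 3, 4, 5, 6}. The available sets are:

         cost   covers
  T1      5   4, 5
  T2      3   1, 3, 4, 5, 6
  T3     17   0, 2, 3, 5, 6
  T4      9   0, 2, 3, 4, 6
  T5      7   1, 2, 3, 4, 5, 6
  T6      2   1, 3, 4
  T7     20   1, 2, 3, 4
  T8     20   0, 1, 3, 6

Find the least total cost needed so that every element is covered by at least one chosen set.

12

T2, T4 cover every element at cost 3 + 9 = 12.
Any cover uses at least 2 sets; among all covering selections none totals below 12.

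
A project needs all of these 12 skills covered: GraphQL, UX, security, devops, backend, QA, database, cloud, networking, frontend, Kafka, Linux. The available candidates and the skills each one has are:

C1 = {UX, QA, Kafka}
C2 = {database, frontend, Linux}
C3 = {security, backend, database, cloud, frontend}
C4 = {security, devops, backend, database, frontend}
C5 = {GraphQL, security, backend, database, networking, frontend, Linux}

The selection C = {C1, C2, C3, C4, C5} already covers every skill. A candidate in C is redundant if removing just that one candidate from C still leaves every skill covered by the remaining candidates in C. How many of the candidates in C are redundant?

1

Drop C1: UX, QA, Kafka uncovered — not redundant.
Drop C2: the rest still cover every skill — redundant.
Drop C3: cloud uncovered — not redundant.
Drop C4: devops uncovered — not redundant.
Drop C5: GraphQL, networking uncovered — not redundant.
1 redundant: C2.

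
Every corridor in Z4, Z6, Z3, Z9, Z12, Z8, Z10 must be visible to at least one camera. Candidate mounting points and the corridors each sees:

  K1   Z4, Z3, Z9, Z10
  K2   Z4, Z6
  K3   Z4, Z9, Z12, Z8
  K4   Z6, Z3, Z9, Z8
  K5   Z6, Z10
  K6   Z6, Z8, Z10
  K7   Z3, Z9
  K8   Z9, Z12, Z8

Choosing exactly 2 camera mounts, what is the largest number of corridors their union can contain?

6

Choosing K1, K3 covers {Z4, Z3, Z9, Z12, Z8, Z10} — 6 corridors.
No choice of 2 camera mounts does better; here Z6 is left uncovered.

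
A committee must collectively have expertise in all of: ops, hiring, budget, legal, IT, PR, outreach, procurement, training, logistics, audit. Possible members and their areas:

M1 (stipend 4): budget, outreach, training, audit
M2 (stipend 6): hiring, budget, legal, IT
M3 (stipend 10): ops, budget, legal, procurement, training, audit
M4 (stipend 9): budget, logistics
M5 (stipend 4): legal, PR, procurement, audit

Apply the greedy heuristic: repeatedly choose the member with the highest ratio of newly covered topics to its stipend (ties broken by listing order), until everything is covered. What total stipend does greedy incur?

Pick 1: M1 adds 4 new (budget, outreach, training, audit) at stipend 4 (ratio 4/4).
Pick 2: M5 adds 3 new (legal, PR, procurement) at stipend 4 (ratio 3/4).
Pick 3: M2 adds 2 new (hiring, IT) at stipend 6 (ratio 2/6).
Pick 4: M4 adds 1 new (logistics) at stipend 9 (ratio 1/9).
Pick 5: M3 adds 1 new (ops) at stipend 10 (ratio 1/10).
Greedy total stipend: 4 + 4 + 6 + 9 + 10 = 33.

33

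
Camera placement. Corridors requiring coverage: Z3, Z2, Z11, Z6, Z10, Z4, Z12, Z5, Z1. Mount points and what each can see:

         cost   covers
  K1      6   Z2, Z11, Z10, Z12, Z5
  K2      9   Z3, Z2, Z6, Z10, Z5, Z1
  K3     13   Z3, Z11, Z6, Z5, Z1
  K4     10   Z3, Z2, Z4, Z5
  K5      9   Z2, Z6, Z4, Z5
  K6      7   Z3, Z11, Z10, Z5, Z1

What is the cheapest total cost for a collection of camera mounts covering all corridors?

22

K1, K5, K6 cover every corridor at cost 6 + 9 + 7 = 22.
Any cover uses at least 3 camera mounts; among all covering selections none totals below 22.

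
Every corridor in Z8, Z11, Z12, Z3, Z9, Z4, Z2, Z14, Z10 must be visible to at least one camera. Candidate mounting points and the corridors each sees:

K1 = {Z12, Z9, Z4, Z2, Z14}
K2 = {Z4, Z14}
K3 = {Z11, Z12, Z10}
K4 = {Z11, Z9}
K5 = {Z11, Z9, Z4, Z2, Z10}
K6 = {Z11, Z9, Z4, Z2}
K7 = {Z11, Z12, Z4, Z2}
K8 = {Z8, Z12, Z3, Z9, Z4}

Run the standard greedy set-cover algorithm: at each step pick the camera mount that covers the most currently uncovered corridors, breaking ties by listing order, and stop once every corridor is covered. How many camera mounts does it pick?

Pick 1: K1 covers 5 new corridors (Z12, Z9, Z4, Z2, Z14).
Pick 2: K3 covers 2 new corridors (Z11, Z10).
Pick 3: K8 covers 2 new corridors (Z8, Z3).
Greedy uses 3 camera mounts.

3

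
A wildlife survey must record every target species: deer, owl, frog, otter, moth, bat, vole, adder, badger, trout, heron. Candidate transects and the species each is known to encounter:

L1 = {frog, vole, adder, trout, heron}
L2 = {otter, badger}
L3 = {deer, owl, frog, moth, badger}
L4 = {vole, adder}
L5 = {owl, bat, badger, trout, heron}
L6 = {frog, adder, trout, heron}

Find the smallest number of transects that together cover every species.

L1, L2, L3, L5 together cover {deer, owl, frog, otter, moth, bat, vole, adder, badger, trout, heron} — every species.
No 3 of the 6 transects cover everything (all 20 triples fall short), so 4 is minimum.

4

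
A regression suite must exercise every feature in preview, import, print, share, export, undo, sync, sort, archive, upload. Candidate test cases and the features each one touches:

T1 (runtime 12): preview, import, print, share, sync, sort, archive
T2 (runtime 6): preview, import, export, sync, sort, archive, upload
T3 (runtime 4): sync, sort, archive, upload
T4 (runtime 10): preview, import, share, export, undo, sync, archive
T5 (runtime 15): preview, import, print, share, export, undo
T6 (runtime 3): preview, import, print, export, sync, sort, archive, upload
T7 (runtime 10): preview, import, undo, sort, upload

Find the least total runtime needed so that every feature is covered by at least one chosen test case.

13

T4, T6 cover every feature at runtime 10 + 3 = 13.
Any cover uses at least 2 test cases; among all covering selections none totals below 13.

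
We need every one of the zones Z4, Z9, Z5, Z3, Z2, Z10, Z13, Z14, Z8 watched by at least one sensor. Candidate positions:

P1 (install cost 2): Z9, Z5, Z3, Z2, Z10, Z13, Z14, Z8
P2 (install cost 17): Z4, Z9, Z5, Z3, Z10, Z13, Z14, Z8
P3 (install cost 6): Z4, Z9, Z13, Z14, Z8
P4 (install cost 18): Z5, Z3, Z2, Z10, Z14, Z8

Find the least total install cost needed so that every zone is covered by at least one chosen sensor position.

8

P1, P3 cover every zone at install cost 2 + 6 = 8.
Any cover uses at least 2 sensor positions; among all covering selections none totals below 8.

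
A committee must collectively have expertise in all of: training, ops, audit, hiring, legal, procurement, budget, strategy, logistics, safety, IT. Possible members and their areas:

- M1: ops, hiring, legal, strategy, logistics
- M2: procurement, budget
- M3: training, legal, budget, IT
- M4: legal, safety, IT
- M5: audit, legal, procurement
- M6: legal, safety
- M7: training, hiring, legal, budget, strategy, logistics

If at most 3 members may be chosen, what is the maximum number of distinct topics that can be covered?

Choosing M1, M3, M5 covers {training, ops, audit, hiring, legal, procurement, budget, strategy, logistics, IT} — 10 topics.
No choice of 3 members does better; here safety is left uncovered.

10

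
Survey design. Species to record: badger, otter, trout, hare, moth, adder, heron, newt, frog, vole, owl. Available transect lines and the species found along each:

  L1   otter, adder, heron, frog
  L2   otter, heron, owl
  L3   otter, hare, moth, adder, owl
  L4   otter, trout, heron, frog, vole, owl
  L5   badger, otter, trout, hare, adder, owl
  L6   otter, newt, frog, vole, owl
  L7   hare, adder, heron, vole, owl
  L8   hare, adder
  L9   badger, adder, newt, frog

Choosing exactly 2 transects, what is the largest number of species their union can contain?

Choosing L3, L4 covers {otter, trout, hare, moth, adder, heron, frog, vole, owl} — 9 species.
No choice of 2 transects does better; here badger, newt are left uncovered.

9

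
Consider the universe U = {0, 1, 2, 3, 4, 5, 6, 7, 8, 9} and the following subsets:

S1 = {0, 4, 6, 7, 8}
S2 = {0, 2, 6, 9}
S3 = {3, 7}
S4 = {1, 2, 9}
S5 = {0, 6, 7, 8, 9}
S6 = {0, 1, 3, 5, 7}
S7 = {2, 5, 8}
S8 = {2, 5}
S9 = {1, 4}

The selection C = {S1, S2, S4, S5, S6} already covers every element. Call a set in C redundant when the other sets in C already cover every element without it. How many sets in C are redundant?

3

Drop S1: 4 uncovered — not redundant.
Drop S2: the rest still cover every element — redundant.
Drop S4: the rest still cover every element — redundant.
Drop S5: the rest still cover every element — redundant.
Drop S6: 3, 5 uncovered — not redundant.
3 redundant: S2, S4, S5.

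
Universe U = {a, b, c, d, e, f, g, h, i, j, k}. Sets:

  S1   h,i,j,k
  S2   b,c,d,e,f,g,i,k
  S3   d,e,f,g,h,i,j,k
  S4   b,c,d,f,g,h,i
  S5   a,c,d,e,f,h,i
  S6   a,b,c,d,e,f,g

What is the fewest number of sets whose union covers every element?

S1, S6 together cover {a, b, c, d, e, f, g, h, i, j, k} — every element.
No single set contains all 11 elements, so 2 is optimal.
Greedy (largest uncovered first) would take S2, S1, S5 — 3 sets — but 2 suffice.

2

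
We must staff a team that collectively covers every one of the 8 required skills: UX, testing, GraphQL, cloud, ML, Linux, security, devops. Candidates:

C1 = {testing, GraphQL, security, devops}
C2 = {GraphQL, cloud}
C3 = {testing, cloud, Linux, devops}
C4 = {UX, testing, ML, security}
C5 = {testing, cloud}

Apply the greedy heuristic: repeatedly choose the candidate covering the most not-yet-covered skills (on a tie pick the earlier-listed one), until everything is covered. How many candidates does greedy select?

Pick 1: C1 covers 4 new skills (testing, GraphQL, security, devops).
Pick 2: C3 covers 2 new skills (cloud, Linux).
Pick 3: C4 covers 2 new skills (UX, ML).
Greedy uses 3 candidates.

3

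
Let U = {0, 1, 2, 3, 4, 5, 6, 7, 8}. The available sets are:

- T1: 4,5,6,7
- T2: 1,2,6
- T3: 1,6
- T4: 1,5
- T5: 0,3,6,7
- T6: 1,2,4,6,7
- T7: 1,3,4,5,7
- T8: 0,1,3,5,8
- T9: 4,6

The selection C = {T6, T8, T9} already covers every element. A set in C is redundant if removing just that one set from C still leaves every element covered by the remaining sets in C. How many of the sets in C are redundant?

1

Drop T6: 2, 7 uncovered — not redundant.
Drop T8: 0, 3, 5, 8 uncovered — not redundant.
Drop T9: the rest still cover every element — redundant.
1 redundant: T9.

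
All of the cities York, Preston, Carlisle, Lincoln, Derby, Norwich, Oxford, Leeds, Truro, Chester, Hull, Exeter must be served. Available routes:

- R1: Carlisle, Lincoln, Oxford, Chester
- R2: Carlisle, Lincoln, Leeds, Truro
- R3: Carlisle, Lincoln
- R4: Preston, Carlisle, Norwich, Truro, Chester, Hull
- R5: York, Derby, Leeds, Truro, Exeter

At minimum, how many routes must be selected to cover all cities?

R1, R4, R5 together cover {York, Preston, Carlisle, Lincoln, Derby, Norwich, Oxford, Leeds, Truro, Chester, Hull, Exeter} — every city.
No 2 of the 5 routes cover everything (all 10 pairs fall short), so 3 is minimum.

3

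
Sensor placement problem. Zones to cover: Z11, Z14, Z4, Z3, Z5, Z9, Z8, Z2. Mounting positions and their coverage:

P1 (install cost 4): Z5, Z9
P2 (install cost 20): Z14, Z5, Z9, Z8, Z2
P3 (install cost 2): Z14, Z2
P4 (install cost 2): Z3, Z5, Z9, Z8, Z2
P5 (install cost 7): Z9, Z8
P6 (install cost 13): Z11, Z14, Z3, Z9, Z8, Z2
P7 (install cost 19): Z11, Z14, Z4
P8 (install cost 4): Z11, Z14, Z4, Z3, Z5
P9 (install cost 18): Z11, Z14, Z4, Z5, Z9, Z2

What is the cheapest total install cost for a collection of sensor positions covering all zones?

P4, P8 cover every zone at install cost 2 + 4 = 6.
Any cover uses at least 2 sensor positions; among all covering selections none totals below 6.

6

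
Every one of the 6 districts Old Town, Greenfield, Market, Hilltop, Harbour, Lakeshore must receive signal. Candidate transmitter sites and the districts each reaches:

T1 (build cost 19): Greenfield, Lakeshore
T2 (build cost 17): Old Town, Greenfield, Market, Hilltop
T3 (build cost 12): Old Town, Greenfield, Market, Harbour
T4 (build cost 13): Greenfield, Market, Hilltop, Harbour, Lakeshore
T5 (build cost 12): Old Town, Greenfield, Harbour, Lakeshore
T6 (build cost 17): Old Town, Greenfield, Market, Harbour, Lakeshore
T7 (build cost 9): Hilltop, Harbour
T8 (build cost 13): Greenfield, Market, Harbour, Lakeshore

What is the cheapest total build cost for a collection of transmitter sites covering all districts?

25

T3, T4 cover every district at build cost 12 + 13 = 25.
Any cover uses at least 2 transmitter sites; among all covering selections none totals below 25.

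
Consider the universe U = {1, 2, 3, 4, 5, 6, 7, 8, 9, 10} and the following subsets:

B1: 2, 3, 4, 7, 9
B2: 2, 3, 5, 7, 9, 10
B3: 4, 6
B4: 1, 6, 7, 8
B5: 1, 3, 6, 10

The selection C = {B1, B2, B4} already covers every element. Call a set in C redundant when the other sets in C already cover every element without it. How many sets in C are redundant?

Drop B1: 4 uncovered — not redundant.
Drop B2: 5, 10 uncovered — not redundant.
Drop B4: 1, 6, 8 uncovered — not redundant.
None of the sets in C is redundant.

0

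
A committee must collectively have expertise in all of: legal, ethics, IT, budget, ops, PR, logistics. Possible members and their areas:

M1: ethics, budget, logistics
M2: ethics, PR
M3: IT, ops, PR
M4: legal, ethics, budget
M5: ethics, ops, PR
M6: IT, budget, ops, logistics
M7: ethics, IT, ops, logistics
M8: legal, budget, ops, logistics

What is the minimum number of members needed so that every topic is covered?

3

M1, M3, M4 together cover {legal, ethics, IT, budget, ops, PR, logistics} — every topic.
No 2 of the 8 members cover everything (all 28 pairs fall short), so 3 is minimum.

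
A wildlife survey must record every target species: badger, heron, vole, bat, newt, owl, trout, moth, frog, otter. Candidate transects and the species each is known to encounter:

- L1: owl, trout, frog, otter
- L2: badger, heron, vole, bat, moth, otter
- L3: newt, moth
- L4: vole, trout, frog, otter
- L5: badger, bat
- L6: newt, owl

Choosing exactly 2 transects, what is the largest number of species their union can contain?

Choosing L1, L2 covers {badger, heron, vole, bat, owl, trout, moth, frog, otter} — 9 species.
No choice of 2 transects does better; here newt is left uncovered.

9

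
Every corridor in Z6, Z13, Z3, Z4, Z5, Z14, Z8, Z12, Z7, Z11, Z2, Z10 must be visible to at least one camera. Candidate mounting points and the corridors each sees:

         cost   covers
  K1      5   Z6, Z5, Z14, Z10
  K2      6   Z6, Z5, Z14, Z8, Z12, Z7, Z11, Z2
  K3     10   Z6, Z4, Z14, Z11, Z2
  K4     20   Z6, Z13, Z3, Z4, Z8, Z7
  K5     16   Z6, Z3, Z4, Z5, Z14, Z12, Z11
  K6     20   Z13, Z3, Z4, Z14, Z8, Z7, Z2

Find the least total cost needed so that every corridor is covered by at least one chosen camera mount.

K1, K2, K4 cover every corridor at cost 5 + 6 + 20 = 31.
Any cover uses at least 3 camera mounts; among all covering selections none totals below 31.

31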